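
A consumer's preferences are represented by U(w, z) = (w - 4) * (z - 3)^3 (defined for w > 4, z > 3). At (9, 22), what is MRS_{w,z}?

MU_w = (z−3)^3, MU_z = 3·(w−4)·(z−3)^2.
MRS = (1/3)·(z−3)/(w−4).
At (9, 22): MRS = 19/15.
The indifference curve has slope −19/15 at this bundle.

MRS = 19/15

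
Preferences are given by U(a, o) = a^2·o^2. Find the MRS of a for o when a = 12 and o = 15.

MU_a = 2·a·o^2 and MU_o = 2·a^2·o.
MRS = MU_a/MU_o = o/a.
At (12, 15): MRS = 1.25.
The indifference curve has slope −1.25 at this bundle.

MRS = 1.25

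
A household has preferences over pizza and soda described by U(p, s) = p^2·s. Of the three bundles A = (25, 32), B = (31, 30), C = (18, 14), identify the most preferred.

Evaluate utility at each bundle:
U(A) = 20000.
U(B) = 28830.
U(C) = 4536.
Highest utility is B, so B ≻ A ≻ C.

Bundle B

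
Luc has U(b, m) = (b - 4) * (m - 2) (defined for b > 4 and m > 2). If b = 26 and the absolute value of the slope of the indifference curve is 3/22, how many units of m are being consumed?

MU_b = (m−2), MU_m = (b−4).
MRS = (m−2)/(b−4).
Substitute b = 26: MRS = (m − 2)/22. Setting this equal to 3/22 gives m − 2 = (3/22)·22 = 3, so m = 5.

m = 5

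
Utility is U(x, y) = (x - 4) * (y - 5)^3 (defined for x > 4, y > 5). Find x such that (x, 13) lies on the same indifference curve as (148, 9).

U(148, 9) = 9216.
Set U(x, 13) = 9216 and solve.
With y = 13: (13 − 5)^3 = 512, so (x − 4) = 9216/512 = 18.
So x = 4 + 18 = 22.
Check: U(22, 13) = 9216.

x = 22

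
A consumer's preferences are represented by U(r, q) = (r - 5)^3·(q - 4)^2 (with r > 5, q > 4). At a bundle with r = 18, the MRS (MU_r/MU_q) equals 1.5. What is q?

q = 17

MU_r = 3·(r−5)^2·(q−4)^2, MU_q = 2·(r−5)^3·(q−4).
MRS = (3/2)·(q−4)/(r−5).
Substitute r = 18: MRS = (q − 4)/(26/3). Setting this equal to 1.5 gives q − 4 = 1.5·(26/3) = 13, so q = 17.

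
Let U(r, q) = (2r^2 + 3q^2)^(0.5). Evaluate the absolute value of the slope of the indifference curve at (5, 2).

For CES with ρ = 2, MRS = (2/3)·(q/r)^(-1).
At (5, 2): MRS = 5/3.
That is, one extra unit of r is worth 5/3 units of q at the margin.

MRS = 5/3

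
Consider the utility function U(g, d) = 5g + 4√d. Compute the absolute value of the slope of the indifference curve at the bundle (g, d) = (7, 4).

MU_g = 5, MU_d = 4/(2√d).
MRS = 5 ÷ (4/(2√d)).
At (7, 4): MRS = 5.
That is, one extra unit of g is worth 5 units of d at the margin.

MRS = 5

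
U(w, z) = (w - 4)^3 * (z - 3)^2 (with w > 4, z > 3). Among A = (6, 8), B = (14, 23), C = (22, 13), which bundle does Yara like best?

Evaluate utility at each bundle:
U(A) = 200.
U(B) = 400000.
U(C) = 583200.
Highest utility is C, so C ≻ B ≻ A.

Bundle C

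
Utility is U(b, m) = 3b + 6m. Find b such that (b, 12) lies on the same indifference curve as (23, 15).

b = 29

U(23, 15) = 159.
Set U(b, 12) = 159 and solve.
3b + 6·12 = 159 ⇒ 3b = 87 ⇒ b = 29.
Check: U(29, 12) = 159.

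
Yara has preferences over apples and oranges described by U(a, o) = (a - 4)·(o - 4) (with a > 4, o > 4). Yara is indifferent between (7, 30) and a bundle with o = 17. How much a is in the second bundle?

U(7, 30) = 78.
Set U(a, 17) = 78 and solve.
With o = 17: (17 − 4) = 13, so (a − 4) = 78/13 = 6.
So a = 4 + 6 = 10.
Check: U(10, 17) = 78.

a = 10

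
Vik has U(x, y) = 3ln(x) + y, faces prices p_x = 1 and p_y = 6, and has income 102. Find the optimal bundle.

MU_x = 3/x, MU_y = 1.
MRS = 3/x ÷ 1.
Tangency: set MRS = p_x/p_y = 1/6.
MRS depends only on x: 3/x = 1/6 ⇒ x* = 3/(1/6) = 18.
From the budget, 6·y = 102 − 1·18 = 84, so y* = 14.

x* = 18, y* = 14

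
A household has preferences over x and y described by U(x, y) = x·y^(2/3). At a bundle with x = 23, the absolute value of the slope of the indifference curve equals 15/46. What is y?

MU_x = y^(2/3) and MU_y = 2/3·x·y^(-1/3).
MRS = MU_x/MU_y = (1.5)·y/x.
Substitute x = 23: MRS = y/(46/3). Setting y/(46/3) = 15/46 gives y = (15/46)·(46/3) = 5.

y = 5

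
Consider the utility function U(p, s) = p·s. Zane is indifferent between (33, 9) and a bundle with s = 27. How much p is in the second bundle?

U(33, 9) = 297.
Set U(p, 27) = 297 and solve.
With s = 27: p = 297/27 = 11.
Check: U(11, 27) = 297.

p = 11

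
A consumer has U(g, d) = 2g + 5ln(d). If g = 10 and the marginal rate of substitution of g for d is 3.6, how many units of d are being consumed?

MU_g = 2, MU_d = 5/d.
MRS = 2 ÷ (5/d).
MRS depends only on d: 0.4·d = 3.6 ⇒ d = 3.6/0.4 = 9.

d = 9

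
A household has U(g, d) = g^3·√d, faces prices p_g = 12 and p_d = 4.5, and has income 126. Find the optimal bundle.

g* = 9, d* = 4

MU_g = 3·g^2·√d and MU_d = 0.5·g^3·d^(-0.5).
MRS = MU_g/MU_d = (6)·d/g.
Tangency: set MRS = p_g/p_d = 12/4.5 = 8/3.
So (6)·d/g = 8/3, i.e. d = (4/9)·g.
Substitute into the budget 12·g + 4.5·d = 126: 14·g = 126, so g* = 9.
Then d* = (4/9)·9 = 4.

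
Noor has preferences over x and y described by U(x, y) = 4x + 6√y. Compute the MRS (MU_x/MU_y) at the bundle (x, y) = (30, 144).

MRS = 16

MU_x = 4, MU_y = 6/(2√y).
MRS = 4 ÷ (6/(2√y)).
At (30, 144): MRS = 16.
That is, one extra unit of x is worth 16 units of y at the margin.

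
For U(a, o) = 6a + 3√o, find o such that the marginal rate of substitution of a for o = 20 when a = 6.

o = 25

MU_a = 6, MU_o = 3/(2√o).
MRS = 6 ÷ (3/(2√o)).
MRS depends only on o: 4·√o = 20 ⇒ √o = 20/4 = 5 ⇒ o = 25.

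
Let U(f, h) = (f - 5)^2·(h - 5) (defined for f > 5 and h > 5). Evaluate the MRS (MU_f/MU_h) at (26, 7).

MRS = 4/21

MU_f = 2·(f−5)·(h−5), MU_h = (f−5)^2.
MRS = (2/1)·(h−5)/(f−5).
At (26, 7): MRS = 4/21.
So at (26, 7) the consumer would give up 4/21 units of h for one more unit of f.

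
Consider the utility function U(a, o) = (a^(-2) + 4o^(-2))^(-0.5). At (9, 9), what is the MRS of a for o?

MRS = 0.25

For CES with ρ = -2, MRS = (1/4)·(o/a)^3.
At (9, 9): MRS = 0.25.
That is, one extra unit of a is worth 0.25 units of o at the margin.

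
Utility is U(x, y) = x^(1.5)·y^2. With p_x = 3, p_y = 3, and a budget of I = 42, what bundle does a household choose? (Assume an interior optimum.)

x* = 6, y* = 8

MU_x = 1.5·√x·y^2 and MU_y = 2·x^(1.5)·y.
MRS = MU_x/MU_y = (0.75)·y/x.
Tangency: set MRS = p_x/p_y = 3/3 = 1.
So (0.75)·y/x = 1, i.e. y = (4/3)·x.
Substitute into the budget 3·x + 3·y = 42: 7·x = 42, so x* = 6.
Then y* = (4/3)·6 = 8.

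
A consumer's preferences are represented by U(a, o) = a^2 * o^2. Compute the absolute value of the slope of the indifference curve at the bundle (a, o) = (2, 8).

MRS = 4

MU_a = 2·a·o^2 and MU_o = 2·a^2·o.
MRS = MU_a/MU_o = o/a.
At (2, 8): MRS = 4.
So at (2, 8) the consumer would give up 4 units of o for one more unit of a.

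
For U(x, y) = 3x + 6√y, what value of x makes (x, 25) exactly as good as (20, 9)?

U(20, 9) = 78.
Set U(x, 25) = 78 and solve.
With y = 25: √25 = 5, so 3x = 78 − 6·5 = 48 and x = 16.
Check: U(16, 25) = 78.

x = 16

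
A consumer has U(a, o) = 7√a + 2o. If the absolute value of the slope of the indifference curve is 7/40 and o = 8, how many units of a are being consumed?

a = 100

MU_a = 7/(2√a), MU_o = 2.
MRS = 7/(2√a) ÷ 2.
MRS depends only on a: 1.75/√a = 7/40 ⇒ √a = 1.75/(7/40) = 10 ⇒ a = 100.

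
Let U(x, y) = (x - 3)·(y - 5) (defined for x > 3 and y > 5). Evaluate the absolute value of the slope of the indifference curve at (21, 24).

MRS = 19/18

MU_x = (y−5), MU_y = (x−3).
MRS = (y−5)/(x−3).
At (21, 24): MRS = 19/18.
That is, one extra unit of x is worth 19/18 units of y at the margin.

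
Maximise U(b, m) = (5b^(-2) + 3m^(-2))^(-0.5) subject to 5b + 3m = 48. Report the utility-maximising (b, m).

b* = 6, m* = 6

For CES with ρ = -2, MRS = (5/3)·(m/b)^3.
Tangency: set MRS = p_b/p_m = 5/3.
So (m/b)^3 = 1; taking the cube root, m/b = 1, i.e. m = b.
Substitute into the budget 5·b + 3·m = 48: 8·b = 48, so b* = 6 and m* = 6.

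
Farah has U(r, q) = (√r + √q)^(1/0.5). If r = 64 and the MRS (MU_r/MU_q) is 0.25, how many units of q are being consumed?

For CES with ρ = 0.5, MRS = √(q/r).
Setting √(q/64) = 0.25 gives q/64 = 1/16 and q = 4.

q = 4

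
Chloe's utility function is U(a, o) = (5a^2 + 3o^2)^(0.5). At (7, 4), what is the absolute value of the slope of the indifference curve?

MRS = 35/12

For CES with ρ = 2, MRS = (5/3)·(o/a)^(-1).
At (7, 4): MRS = 35/12.
The indifference curve has slope −35/12 at this bundle.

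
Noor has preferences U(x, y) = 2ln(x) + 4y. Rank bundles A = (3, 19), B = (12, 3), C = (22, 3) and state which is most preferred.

Evaluate utility at each bundle:
U(A) = 78.197.
U(B) = 16.970.
U(C) = 18.182.
Highest utility is A, so A ≻ C ≻ B.

Bundle A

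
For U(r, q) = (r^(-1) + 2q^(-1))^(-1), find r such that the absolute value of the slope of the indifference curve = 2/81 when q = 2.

For CES with ρ = -1, MRS = (1/2)·(q/r)^2.
Setting (1/2)·(2/r)^2 = 2/81 gives (2/r)^2 = 4/81, so 2/r = 2/9 and r = 9.

r = 9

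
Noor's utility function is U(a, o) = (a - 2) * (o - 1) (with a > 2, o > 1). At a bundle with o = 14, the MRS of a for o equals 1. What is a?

a = 15

MU_a = (o−1), MU_o = (a−2).
MRS = (o−1)/(a−2).
Substitute o = 14: MRS = 13/(a − 2). Setting this equal to 1 gives a − 2 = 13/1 = 13, so a = 15.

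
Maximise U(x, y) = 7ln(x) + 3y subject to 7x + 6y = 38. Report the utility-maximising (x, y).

MU_x = 7/x, MU_y = 3.
MRS = 7/x ÷ 3.
Tangency: set MRS = p_x/p_y = 7/6.
MRS depends only on x: (7/3)/x = 7/6 ⇒ x* = (7/3)/(7/6) = 2.
From the budget, 6·y = 38 − 7·2 = 24, so y* = 4.

x* = 2, y* = 4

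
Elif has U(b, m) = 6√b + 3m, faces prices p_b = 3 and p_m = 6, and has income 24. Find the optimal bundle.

MU_b = 6/(2√b), MU_m = 3.
MRS = 6/(2√b) ÷ 3.
Tangency: set MRS = p_b/p_m = 3/6 = 0.5.
MRS depends only on b: 1/√b = 0.5 ⇒ √b = 1/0.5 = 2 ⇒ b* = 4.
From the budget, 6·m = 24 − 3·4 = 12, so m* = 2.

b* = 4, m* = 2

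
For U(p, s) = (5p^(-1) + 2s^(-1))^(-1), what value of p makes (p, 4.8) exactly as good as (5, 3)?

p = 4

U depends on (p, s) only through S = 5p^(-1) + 2s^(-1), so equal utility means equal S. At (5, 3): S = 5/3.
With s = 4.8: 2·4.8^(-1) = 5/12, so 5p^(-1) = 5/3 − 5/12 = 1.25, i.e. p^(-1) = 0.25.
Hence p = 1/0.25 = 4.
Check: U(4, 4.8) = 0.6.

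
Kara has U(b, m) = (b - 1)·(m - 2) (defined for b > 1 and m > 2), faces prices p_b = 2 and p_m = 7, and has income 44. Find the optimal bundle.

b* = 8, m* = 4

MU_b = (m−2), MU_m = (b−1).
MRS = (m−2)/(b−1).
Tangency: set MRS = p_b/p_m = 2/7.
So (m − 2)/(b − 1) = 2/7, i.e. (m − 2) = (2/7)·(b − 1).
Rewrite the budget in excess-of-subsistence terms: 2·(b − 1) + 7·(m − 2) = 44 − 2·1 − 7·2 = 28.
Substituting, 4·(b − 1) = 28, so b − 1 = 7 and b* = 8.
Then m − 2 = (2/7)·7 = 2, so m* = 4.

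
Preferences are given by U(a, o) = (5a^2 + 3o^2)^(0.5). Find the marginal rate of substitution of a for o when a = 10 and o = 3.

For CES with ρ = 2, MRS = (5/3)·(o/a)^(-1).
At (10, 3): MRS = 50/9.
The indifference curve has slope −50/9 at this bundle.

MRS = 50/9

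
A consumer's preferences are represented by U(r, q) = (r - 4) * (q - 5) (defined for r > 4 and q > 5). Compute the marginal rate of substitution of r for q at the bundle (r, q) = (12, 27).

MU_r = (q−5), MU_q = (r−4).
MRS = (q−5)/(r−4).
At (12, 27): MRS = 2.75.
The indifference curve has slope −2.75 at this bundle.

MRS = 2.75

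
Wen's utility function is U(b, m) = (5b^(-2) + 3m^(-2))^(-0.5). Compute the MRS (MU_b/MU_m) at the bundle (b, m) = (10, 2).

MRS = 1/75

For CES with ρ = -2, MRS = (5/3)·(m/b)^3.
At (10, 2): MRS = 1/75.
The indifference curve has slope −1/75 at this bundle.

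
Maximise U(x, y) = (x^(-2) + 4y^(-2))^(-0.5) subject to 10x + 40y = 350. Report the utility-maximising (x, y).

x* = 7, y* = 7

For CES with ρ = -2, MRS = (1/4)·(y/x)^3.
Tangency: set MRS = p_x/p_y = 10/40 = 0.25.
So (y/x)^3 = 1; taking the cube root, y/x = 1, i.e. y = x.
Substitute into the budget 10·x + 40·y = 350: 50·x = 350, so x* = 7 and y* = 7.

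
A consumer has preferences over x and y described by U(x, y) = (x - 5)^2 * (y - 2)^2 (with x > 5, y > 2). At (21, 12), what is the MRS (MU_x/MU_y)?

MRS = 0.625

MU_x = 2·(x−5)·(y−2)^2, MU_y = 2·(x−5)^2·(y−2).
MRS = (y−2)/(x−5).
At (21, 12): MRS = 0.625.
That is, one extra unit of x is worth 0.625 units of y at the margin.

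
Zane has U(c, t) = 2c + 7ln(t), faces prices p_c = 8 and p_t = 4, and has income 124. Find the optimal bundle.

MU_c = 2, MU_t = 7/t.
MRS = 2 ÷ (7/t).
Tangency: set MRS = p_c/p_t = 8/4 = 2.
MRS depends only on t: (2/7)·t = 2 ⇒ t* = 2/(2/7) = 7.
From the budget, 8·c = 124 − 4·7 = 96, so c* = 12.

c* = 12, t* = 7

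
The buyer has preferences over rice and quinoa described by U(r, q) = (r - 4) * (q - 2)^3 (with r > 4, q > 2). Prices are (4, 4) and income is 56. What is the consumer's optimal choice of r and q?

MU_r = (q−2)^3, MU_q = 3·(r−4)·(q−2)^2.
MRS = (1/3)·(q−2)/(r−4).
Tangency: set MRS = p_r/p_q = 4/4 = 1.
So (1/3)·(q − 2)/(r − 4) = 1, i.e. (q − 2) = 3·(r − 4).
Rewrite the budget in excess-of-subsistence terms: 4·(r − 4) + 4·(q − 2) = 56 − 4·4 − 4·2 = 32.
Substituting, 16·(r − 4) = 32, so r − 4 = 2 and r* = 6.
Then q − 2 = 3·2 = 6, so q* = 8.

r* = 6, q* = 8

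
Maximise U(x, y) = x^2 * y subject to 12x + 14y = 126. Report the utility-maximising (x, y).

MU_x = 2·x·y and MU_y = x^2.
MRS = MU_x/MU_y = (2/1)·y/x.
Tangency: set MRS = p_x/p_y = 12/14 = 6/7.
So (2/1)·y/x = 6/7, i.e. y = (3/7)·x.
Substitute into the budget 12·x + 14·y = 126: 18·x = 126, so x* = 7.
Then y* = (3/7)·7 = 3.

x* = 7, y* = 3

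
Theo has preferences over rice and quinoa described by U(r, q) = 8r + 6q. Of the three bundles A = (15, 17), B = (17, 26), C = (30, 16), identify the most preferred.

Bundle C

Evaluate utility at each bundle:
U(A) = 222.
U(B) = 292.
U(C) = 336.
Highest utility is C, so C ≻ B ≻ A.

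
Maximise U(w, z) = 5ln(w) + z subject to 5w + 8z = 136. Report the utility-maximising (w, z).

w* = 8, z* = 12

MU_w = 5/w, MU_z = 1.
MRS = 5/w ÷ 1.
Tangency: set MRS = p_w/p_z = 5/8 = 0.625.
MRS depends only on w: 5/w = 0.625 ⇒ w* = 5/0.625 = 8.
From the budget, 8·z = 136 − 5·8 = 96, so z* = 12.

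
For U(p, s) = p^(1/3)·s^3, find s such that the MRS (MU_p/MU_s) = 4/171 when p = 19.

MU_p = 1/3·p^(-2/3)·s^3 and MU_s = 3·p^(1/3)·s^2.
MRS = MU_p/MU_s = (1/9)·s/p.
Substitute p = 19: MRS = s/171. Setting s/171 = 4/171 gives s = (4/171)·171 = 4.

s = 4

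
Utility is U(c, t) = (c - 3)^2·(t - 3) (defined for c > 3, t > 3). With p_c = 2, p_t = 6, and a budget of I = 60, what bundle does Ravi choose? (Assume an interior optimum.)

MU_c = 2·(c−3)·(t−3), MU_t = (c−3)^2.
MRS = (2/1)·(t−3)/(c−3).
Tangency: set MRS = p_c/p_t = 2/6 = 1/3.
So (2/1)·(t − 3)/(c − 3) = 1/3, i.e. (t − 3) = (1/6)·(c − 3).
Rewrite the budget in excess-of-subsistence terms: 2·(c − 3) + 6·(t − 3) = 60 − 2·3 − 6·3 = 36.
Substituting, 3·(c − 3) = 36, so c − 3 = 12 and c* = 15.
Then t − 3 = (1/6)·12 = 2, so t* = 5.

c* = 15, t* = 5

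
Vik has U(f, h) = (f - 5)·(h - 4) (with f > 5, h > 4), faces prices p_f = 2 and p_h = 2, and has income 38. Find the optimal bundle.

MU_f = (h−4), MU_h = (f−5).
MRS = (h−4)/(f−5).
Tangency: set MRS = p_f/p_h = 2/2 = 1.
So (h − 4)/(f − 5) = 1, i.e. (h − 4) = (f − 5).
Rewrite the budget in excess-of-subsistence terms: 2·(f − 5) + 2·(h − 4) = 38 − 2·5 − 2·4 = 20.
Substituting, 4·(f − 5) = 20, so f − 5 = 5 and f* = 10.
Then h − 4 = 5, so h* = 9.

f* = 10, h* = 9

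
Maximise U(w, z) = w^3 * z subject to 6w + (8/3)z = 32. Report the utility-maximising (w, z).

MU_w = 3·w^2·z and MU_z = w^3.
MRS = MU_w/MU_z = (3/1)·z/w.
Tangency: set MRS = p_w/p_z = 6/(8/3) = 2.25.
So (3/1)·z/w = 2.25, i.e. z = 0.75·w.
Substitute into the budget 6·w + (8/3)·z = 32: 8·w = 32, so w* = 4.
Then z* = 0.75·4 = 3.

w* = 4, z* = 3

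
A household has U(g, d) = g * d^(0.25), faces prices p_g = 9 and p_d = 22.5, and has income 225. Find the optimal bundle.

MU_g = d^(0.25) and MU_d = 0.25·g·d^(-0.75).
MRS = MU_g/MU_d = (4)·d/g.
Tangency: set MRS = p_g/p_d = 9/22.5 = 0.4.
So (4)·d/g = 0.4, i.e. d = 0.1·g.
Substitute into the budget 9·g + 22.5·d = 225: 11.25·g = 225, so g* = 20.
Then d* = 0.1·20 = 2.

g* = 20, d* = 2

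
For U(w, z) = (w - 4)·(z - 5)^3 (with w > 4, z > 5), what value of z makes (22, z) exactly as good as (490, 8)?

U(490, 8) = 13122.
Set U(22, z) = 13122 and solve.
With w = 22: (22 − 4) = 18, so (z − 5)^3 = 13122/18 = 729.
Taking the cube root (with z > 5): z − 5 = 9, so z = 14.
Check: U(22, 14) = 13122.

z = 14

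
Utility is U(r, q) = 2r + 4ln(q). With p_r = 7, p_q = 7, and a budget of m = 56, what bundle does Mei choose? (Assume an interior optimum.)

MU_r = 2, MU_q = 4/q.
MRS = 2 ÷ (4/q).
Tangency: set MRS = p_r/p_q = 7/7 = 1.
MRS depends only on q: 0.5·q = 1 ⇒ q* = 1/0.5 = 2.
From the budget, 7·r = 56 − 7·2 = 42, so r* = 6.

r* = 6, q* = 2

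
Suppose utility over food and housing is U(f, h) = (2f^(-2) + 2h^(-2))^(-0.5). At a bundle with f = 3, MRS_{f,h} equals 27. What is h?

For CES with ρ = -2, MRS = (h/f)^3.
Setting (h/3)^3 = 27 gives h/3 = 3 and h = 9.

h = 9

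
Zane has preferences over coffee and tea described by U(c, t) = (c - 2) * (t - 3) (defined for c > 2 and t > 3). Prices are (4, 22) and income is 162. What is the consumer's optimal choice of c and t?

c* = 13, t* = 5

MU_c = (t−3), MU_t = (c−2).
MRS = (t−3)/(c−2).
Tangency: set MRS = p_c/p_t = 4/22 = 2/11.
So (t − 3)/(c − 2) = 2/11, i.e. (t − 3) = (2/11)·(c − 2).
Rewrite the budget in excess-of-subsistence terms: 4·(c − 2) + 22·(t − 3) = 162 − 4·2 − 22·3 = 88.
Substituting, 8·(c − 2) = 88, so c − 2 = 11 and c* = 13.
Then t − 3 = (2/11)·11 = 2, so t* = 5.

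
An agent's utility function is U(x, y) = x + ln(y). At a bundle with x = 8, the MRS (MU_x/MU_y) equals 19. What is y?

y = 19

MU_x = 1, MU_y = 1/y.
MRS = 1 ÷ (1/y).
MRS depends only on y: y = 19 ⇒ y = 19.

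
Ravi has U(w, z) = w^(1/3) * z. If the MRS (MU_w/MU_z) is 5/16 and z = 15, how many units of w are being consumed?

w = 16

MU_w = 1/3·w^(-2/3)·z and MU_z = w^(1/3).
MRS = MU_w/MU_z = (1/3)·z/w.
Substitute z = 15: MRS = 5/w. Setting 5/w = 5/16 gives w = 5/(5/16) = 16.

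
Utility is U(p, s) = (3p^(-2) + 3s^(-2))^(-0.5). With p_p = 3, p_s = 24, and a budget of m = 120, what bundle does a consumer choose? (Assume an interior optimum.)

p* = 8, s* = 4

For CES with ρ = -2, MRS = (s/p)^3.
Tangency: set MRS = p_p/p_s = 3/24 = 0.125.
So (s/p)^3 = 0.125; taking the cube root, s/p = 0.5, i.e. s = 0.5·p.
Substitute into the budget 3·p + 24·s = 120: 15·p = 120, so p* = 8 and s* = 0.5·8 = 4.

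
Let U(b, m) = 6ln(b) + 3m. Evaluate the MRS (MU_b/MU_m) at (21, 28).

MU_b = 6/b, MU_m = 3.
MRS = 6/b ÷ 3.
At (21, 28): MRS = 2/21.
The indifference curve has slope −2/21 at this bundle.

MRS = 2/21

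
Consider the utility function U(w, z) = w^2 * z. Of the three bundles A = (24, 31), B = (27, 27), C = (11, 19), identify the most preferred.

Bundle B

Evaluate utility at each bundle:
U(A) = 17856.
U(B) = 19683.
U(C) = 2299.
Highest utility is B, so B ≻ A ≻ C.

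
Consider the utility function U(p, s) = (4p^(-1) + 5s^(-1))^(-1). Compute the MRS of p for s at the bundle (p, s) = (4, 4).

For CES with ρ = -1, MRS = (4/5)·(s/p)^2.
At (4, 4): MRS = 0.8.
So at (4, 4) the consumer would give up 0.8 units of s for one more unit of p.

MRS = 0.8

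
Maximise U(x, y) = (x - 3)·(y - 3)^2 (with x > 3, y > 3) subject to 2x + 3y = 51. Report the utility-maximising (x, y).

MU_x = (y−3)^2, MU_y = 2·(x−3)·(y−3).
MRS = (1/2)·(y−3)/(x−3).
Tangency: set MRS = p_x/p_y = 2/3.
So (1/2)·(y − 3)/(x − 3) = 2/3, i.e. (y − 3) = (4/3)·(x − 3).
Rewrite the budget in excess-of-subsistence terms: 2·(x − 3) + 3·(y − 3) = 51 − 2·3 − 3·3 = 36.
Substituting, 6·(x − 3) = 36, so x − 3 = 6 and x* = 9.
Then y − 3 = (4/3)·6 = 8, so y* = 11.

x* = 9, y* = 11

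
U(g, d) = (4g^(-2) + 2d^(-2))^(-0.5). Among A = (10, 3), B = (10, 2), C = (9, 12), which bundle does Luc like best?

Bundle C

Evaluate utility at each bundle:
U(A) = 1.953.
U(B) = 1.361.
U(C) = 3.976.
Highest utility is C, so C ≻ A ≻ B.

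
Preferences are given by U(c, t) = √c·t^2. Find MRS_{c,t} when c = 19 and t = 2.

MRS = 1/38

MU_c = 0.5·c^(-0.5)·t^2 and MU_t = 2·√c·t.
MRS = MU_c/MU_t = (0.25)·t/c.
At (19, 2): MRS = 1/38.
So at (19, 2) the consumer would give up 1/38 units of t for one more unit of c.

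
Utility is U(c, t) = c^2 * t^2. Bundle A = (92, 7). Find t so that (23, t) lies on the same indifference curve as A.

t = 28

U(92, 7) = 414736.
Set U(23, t) = 414736 and solve.
With c = 23: 23^2 = 529, so t^2 = 414736/529 = 784; taking the square root, t = 28.
Check: U(23, 28) = 414736.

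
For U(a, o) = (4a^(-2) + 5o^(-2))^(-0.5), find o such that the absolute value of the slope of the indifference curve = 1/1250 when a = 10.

For CES with ρ = -2, MRS = (4/5)·(o/a)^3.
Setting (4/5)·(o/10)^3 = 1/1250 gives (o/10)^3 = 1/1000, so o/10 = 0.1 and o = 1.

o = 1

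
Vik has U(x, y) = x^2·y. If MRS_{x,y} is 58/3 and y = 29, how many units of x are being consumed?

x = 3

MU_x = 2·x·y and MU_y = x^2.
MRS = MU_x/MU_y = (2/1)·y/x.
Substitute y = 29: MRS = 58/x. Setting 58/x = 58/3 gives x = 58/(58/3) = 3.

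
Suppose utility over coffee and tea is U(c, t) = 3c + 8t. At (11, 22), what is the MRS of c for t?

MU_c = 3, MU_t = 8, so MRS = 3/8 = 0.375 at every bundle.
At (11, 22): MRS = 0.375.
The indifference curve has slope −0.375 at this bundle.

MRS = 0.375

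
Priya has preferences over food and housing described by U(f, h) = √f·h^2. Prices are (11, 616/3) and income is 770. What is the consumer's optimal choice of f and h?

MU_f = 0.5·f^(-0.5)·h^2 and MU_h = 2·√f·h.
MRS = MU_f/MU_h = (0.25)·h/f.
Tangency: set MRS = p_f/p_h = 11/(616/3) = 3/56.
So (0.25)·h/f = 3/56, i.e. h = (3/14)·f.
Substitute into the budget 11·f + (616/3)·h = 770: 55·f = 770, so f* = 14.
Then h* = (3/14)·14 = 3.

f* = 14, h* = 3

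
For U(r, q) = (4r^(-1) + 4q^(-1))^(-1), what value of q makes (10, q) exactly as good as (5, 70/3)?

U depends on (r, q) only through S = 4r^(-1) + 4q^(-1), so equal utility means equal S. At (5, 70/3): S = 34/35.
With r = 10: 4·10^(-1) = 0.4, so 4q^(-1) = 34/35 − 0.4 = 4/7, i.e. q^(-1) = 1/7.
Hence q = 1/(1/7) = 7.
Check: U(10, 7) = 1.0294.

q = 7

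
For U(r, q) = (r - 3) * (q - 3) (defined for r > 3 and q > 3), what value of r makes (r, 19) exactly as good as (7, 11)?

r = 5

U(7, 11) = 32.
Set U(r, 19) = 32 and solve.
With q = 19: (19 − 3) = 16, so (r − 3) = 32/16 = 2.
So r = 3 + 2 = 5.
Check: U(5, 19) = 32.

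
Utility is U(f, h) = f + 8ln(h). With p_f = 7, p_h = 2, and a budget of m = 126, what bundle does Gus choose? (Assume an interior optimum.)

f* = 10, h* = 28

MU_f = 1, MU_h = 8/h.
MRS = 1 ÷ (8/h).
Tangency: set MRS = p_f/p_h = 7/2 = 3.5.
MRS depends only on h: 0.125·h = 3.5 ⇒ h* = 3.5/0.125 = 28.
From the budget, 7·f = 126 − 2·28 = 70, so f* = 10.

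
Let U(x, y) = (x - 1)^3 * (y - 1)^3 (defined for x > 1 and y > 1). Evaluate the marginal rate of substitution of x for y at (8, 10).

MRS = 9/7

MU_x = 3·(x−1)^2·(y−1)^3, MU_y = 3·(x−1)^3·(y−1)^2.
MRS = (y−1)/(x−1).
At (8, 10): MRS = 9/7.
That is, one extra unit of x is worth 9/7 units of y at the margin.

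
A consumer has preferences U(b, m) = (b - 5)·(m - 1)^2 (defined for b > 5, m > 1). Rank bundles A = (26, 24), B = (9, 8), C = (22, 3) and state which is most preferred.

Bundle A

Evaluate utility at each bundle:
U(A) = 11109.
U(B) = 196.
U(C) = 68.
Highest utility is A, so A ≻ B ≻ C.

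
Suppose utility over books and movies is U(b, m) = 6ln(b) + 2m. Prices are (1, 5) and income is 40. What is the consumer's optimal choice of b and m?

b* = 15, m* = 5

MU_b = 6/b, MU_m = 2.
MRS = 6/b ÷ 2.
Tangency: set MRS = p_b/p_m = 1/5 = 0.2.
MRS depends only on b: 3/b = 0.2 ⇒ b* = 3/0.2 = 15.
From the budget, 5·m = 40 − 1·15 = 25, so m* = 5.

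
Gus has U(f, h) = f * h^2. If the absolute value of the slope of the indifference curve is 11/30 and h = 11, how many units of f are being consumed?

f = 15

MU_f = h^2 and MU_h = 2·f·h.
MRS = MU_f/MU_h = (1/2)·h/f.
Substitute h = 11: MRS = 5.5/f. Setting 5.5/f = 11/30 gives f = 5.5/(11/30) = 15.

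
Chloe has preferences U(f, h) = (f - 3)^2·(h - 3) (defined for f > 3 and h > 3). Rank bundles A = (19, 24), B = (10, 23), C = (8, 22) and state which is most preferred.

Evaluate utility at each bundle:
U(A) = 5376.
U(B) = 980.
U(C) = 475.
Highest utility is A, so A ≻ B ≻ C.

Bundle A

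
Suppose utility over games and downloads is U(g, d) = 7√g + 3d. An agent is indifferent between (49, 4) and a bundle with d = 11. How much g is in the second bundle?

g = 16

U(49, 4) = 61.
Set U(g, 11) = 61 and solve.
With d = 11: 7√g = 61 − 3·11 = 28, so √g = 4 and g = 16.
Check: U(16, 11) = 61.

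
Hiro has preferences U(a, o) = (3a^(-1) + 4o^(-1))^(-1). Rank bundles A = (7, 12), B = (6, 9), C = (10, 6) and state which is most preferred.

Bundle A

Evaluate utility at each bundle:
U(A) = 1.312.
U(B) = 1.059.
U(C) = 1.034.
Highest utility is A, so A ≻ B ≻ C.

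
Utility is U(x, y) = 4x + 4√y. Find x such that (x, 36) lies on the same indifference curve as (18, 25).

U(18, 25) = 92.
Set U(x, 36) = 92 and solve.
With y = 36: √36 = 6, so 4x = 92 − 4·6 = 68 and x = 17.
Check: U(17, 36) = 92.

x = 17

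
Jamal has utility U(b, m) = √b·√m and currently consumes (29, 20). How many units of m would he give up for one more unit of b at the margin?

MRS = 20/29

MU_b = 0.5·b^(-0.5)·√m and MU_m = 0.5·√b·m^(-0.5).
MRS = MU_b/MU_m = m/b.
At (29, 20): MRS = 20/29.
That is, one extra unit of b is worth 20/29 units of m at the margin.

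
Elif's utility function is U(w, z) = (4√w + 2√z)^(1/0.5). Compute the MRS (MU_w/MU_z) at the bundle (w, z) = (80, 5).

For CES with ρ = 0.5, MRS = (4/2)·√(z/w).
At (80, 5): MRS = 0.5.
So at (80, 5) the consumer would give up 0.5 units of z for one more unit of w.

MRS = 0.5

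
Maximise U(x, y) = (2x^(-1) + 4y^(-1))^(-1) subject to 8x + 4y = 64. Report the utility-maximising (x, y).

For CES with ρ = -1, MRS = (2/4)·(y/x)^2.
Tangency: set MRS = p_x/p_y = 8/4 = 2.
So (y/x)^2 = 4; taking the square root, y/x = 2, i.e. y = 2·x.
Substitute into the budget 8·x + 4·y = 64: 16·x = 64, so x* = 4 and y* = 2·4 = 8.

x* = 4, y* = 8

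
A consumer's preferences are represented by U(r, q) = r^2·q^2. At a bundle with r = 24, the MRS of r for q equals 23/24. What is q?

q = 23

MU_r = 2·r·q^2 and MU_q = 2·r^2·q.
MRS = MU_r/MU_q = q/r.
Substitute r = 24: MRS = q/24. Setting q/24 = 23/24 gives q = (23/24)·24 = 23.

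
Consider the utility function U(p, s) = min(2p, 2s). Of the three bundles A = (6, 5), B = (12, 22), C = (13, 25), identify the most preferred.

Evaluate utility at each bundle:
U(A) = 10.
U(B) = 24.
U(C) = 26.
Highest utility is C, so C ≻ B ≻ A.

Bundle C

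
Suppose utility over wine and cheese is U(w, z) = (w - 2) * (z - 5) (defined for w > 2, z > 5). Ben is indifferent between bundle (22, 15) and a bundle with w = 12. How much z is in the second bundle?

U(22, 15) = 200.
Set U(12, z) = 200 and solve.
With w = 12: (12 − 2) = 10, so (z − 5) = 200/10 = 20.
So z = 5 + 20 = 25.
Check: U(12, 25) = 200.

z = 25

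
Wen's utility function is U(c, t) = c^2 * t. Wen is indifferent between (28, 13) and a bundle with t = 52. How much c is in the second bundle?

U(28, 13) = 10192.
Set U(c, 52) = 10192 and solve.
With t = 52: c^2 = 10192/52 = 196; taking the square root, c = 14.
Check: U(14, 52) = 10192.

c = 14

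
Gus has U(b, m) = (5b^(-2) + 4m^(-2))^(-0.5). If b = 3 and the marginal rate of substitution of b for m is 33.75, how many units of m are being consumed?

m = 9

For CES with ρ = -2, MRS = (5/4)·(m/b)^3.
Setting (5/4)·(m/3)^3 = 33.75 gives (m/3)^3 = 27, so m/3 = 3 and m = 9.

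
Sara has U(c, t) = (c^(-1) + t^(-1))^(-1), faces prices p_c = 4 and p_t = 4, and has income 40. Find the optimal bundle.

For CES with ρ = -1, MRS = (t/c)^2.
Tangency: set MRS = p_c/p_t = 4/4 = 1.
So (t/c)^2 = 1; taking the square root, t/c = 1, i.e. t = c.
Substitute into the budget 4·c + 4·t = 40: 8·c = 40, so c* = 5 and t* = 5.

c* = 5, t* = 5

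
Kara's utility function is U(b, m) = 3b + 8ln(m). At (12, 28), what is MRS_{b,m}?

MU_b = 3, MU_m = 8/m.
MRS = 3 ÷ (8/m).
At (12, 28): MRS = 10.5.
So at (12, 28) the consumer would give up 10.5 units of m for one more unit of b.

MRS = 10.5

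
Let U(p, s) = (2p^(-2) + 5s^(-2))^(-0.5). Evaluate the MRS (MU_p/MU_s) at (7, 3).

MRS = 54/1715

For CES with ρ = -2, MRS = (2/5)·(s/p)^3.
At (7, 3): MRS = 54/1715.
That is, one extra unit of p is worth 54/1715 units of s at the margin.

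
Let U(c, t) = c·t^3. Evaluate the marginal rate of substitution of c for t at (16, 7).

MRS = 7/48

MU_c = t^3 and MU_t = 3·c·t^2.
MRS = MU_c/MU_t = (1/3)·t/c.
At (16, 7): MRS = 7/48.
That is, one extra unit of c is worth 7/48 units of t at the margin.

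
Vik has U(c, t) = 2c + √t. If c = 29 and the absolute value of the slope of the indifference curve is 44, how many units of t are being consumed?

MU_c = 2, MU_t = 1/(2√t).
MRS = 2 ÷ (1/(2√t)).
MRS depends only on t: 4·√t = 44 ⇒ √t = 44/4 = 11 ⇒ t = 121.

t = 121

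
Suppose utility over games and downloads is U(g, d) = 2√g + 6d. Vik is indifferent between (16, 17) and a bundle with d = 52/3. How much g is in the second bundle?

g = 9

U(16, 17) = 110.
Set U(g, 52/3) = 110 and solve.
With d = 52/3: 2√g = 110 − 6·52/3 = 6, so √g = 3 and g = 9.
Check: U(9, 52/3) = 110.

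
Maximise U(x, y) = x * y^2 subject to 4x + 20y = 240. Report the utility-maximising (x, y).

x* = 20, y* = 8

MU_x = y^2 and MU_y = 2·x·y.
MRS = MU_x/MU_y = (1/2)·y/x.
Tangency: set MRS = p_x/p_y = 4/20 = 0.2.
So (1/2)·y/x = 0.2, i.e. y = 0.4·x.
Substitute into the budget 4·x + 20·y = 240: 12·x = 240, so x* = 20.
Then y* = 0.4·20 = 8.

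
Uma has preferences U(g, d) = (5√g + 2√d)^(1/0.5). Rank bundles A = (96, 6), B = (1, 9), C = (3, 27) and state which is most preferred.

Bundle A

Evaluate utility at each bundle:
U(A) = 2904.000.
U(B) = 121.000.
U(C) = 363.000.
Highest utility is A, so A ≻ C ≻ B.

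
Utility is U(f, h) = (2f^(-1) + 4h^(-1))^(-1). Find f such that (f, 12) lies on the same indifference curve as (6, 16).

f = 8

U depends on (f, h) only through S = 2f^(-1) + 4h^(-1), so equal utility means equal S. At (6, 16): S = 7/12.
With h = 12: 4·12^(-1) = 1/3, so 2f^(-1) = 7/12 − 1/3 = 0.25, i.e. f^(-1) = 0.125.
Hence f = 1/0.125 = 8.
Check: U(8, 12) = 1.7143.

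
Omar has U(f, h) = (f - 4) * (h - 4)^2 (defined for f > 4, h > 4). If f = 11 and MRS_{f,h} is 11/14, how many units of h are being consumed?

MU_f = (h−4)^2, MU_h = 2·(f−4)·(h−4).
MRS = (1/2)·(h−4)/(f−4).
Substitute f = 11: MRS = (h − 4)/14. Setting this equal to 11/14 gives h − 4 = (11/14)·14 = 11, so h = 15.

h = 15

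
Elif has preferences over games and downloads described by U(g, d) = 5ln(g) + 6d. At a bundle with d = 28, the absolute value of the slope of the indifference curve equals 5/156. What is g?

MU_g = 5/g, MU_d = 6.
MRS = 5/g ÷ 6.
MRS depends only on g: (5/6)/g = 5/156 ⇒ g = (5/6)/(5/156) = 26.

g = 26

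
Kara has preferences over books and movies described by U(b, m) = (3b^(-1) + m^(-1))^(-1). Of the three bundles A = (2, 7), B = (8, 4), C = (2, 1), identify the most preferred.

Bundle B

Evaluate utility at each bundle:
U(A) = 0.609.
U(B) = 1.600.
U(C) = 0.400.
Highest utility is B, so B ≻ A ≻ C.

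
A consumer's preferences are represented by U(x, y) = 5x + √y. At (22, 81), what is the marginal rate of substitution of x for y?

MRS = 90

MU_x = 5, MU_y = 1/(2√y).
MRS = 5 ÷ (1/(2√y)).
At (22, 81): MRS = 90.
So at (22, 81) the consumer would give up 90 units of y for one more unit of x.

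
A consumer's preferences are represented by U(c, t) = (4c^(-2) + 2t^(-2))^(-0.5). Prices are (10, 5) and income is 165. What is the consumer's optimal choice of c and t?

For CES with ρ = -2, MRS = (4/2)·(t/c)^3.
Tangency: set MRS = p_c/p_t = 10/5 = 2.
So (t/c)^3 = 1; taking the cube root, t/c = 1, i.e. t = c.
Substitute into the budget 10·c + 5·t = 165: 15·c = 165, so c* = 11 and t* = 11.

c* = 11, t* = 11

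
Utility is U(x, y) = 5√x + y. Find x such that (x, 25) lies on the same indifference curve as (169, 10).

x = 100

U(169, 10) = 75.
Set U(x, 25) = 75 and solve.
With y = 25: 5√x = 75 − 25 = 50, so √x = 10 and x = 100.
Check: U(100, 25) = 75.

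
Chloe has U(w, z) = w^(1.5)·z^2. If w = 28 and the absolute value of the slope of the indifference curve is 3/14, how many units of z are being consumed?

z = 8

MU_w = 1.5·√w·z^2 and MU_z = 2·w^(1.5)·z.
MRS = MU_w/MU_z = (0.75)·z/w.
Substitute w = 28: MRS = z/(112/3). Setting z/(112/3) = 3/14 gives z = (3/14)·(112/3) = 8.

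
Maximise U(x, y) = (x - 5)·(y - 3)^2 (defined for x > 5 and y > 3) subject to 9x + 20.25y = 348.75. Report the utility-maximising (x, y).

x* = 14, y* = 11

MU_x = (y−3)^2, MU_y = 2·(x−5)·(y−3).
MRS = (1/2)·(y−3)/(x−5).
Tangency: set MRS = p_x/p_y = 9/20.25 = 4/9.
So (1/2)·(y − 3)/(x − 5) = 4/9, i.e. (y − 3) = (8/9)·(x − 5).
Rewrite the budget in excess-of-subsistence terms: 9·(x − 5) + 20.25·(y − 3) = 348.75 − 9·5 − 20.25·3 = 243.
Substituting, 27·(x − 5) = 243, so x − 5 = 9 and x* = 14.
Then y − 3 = (8/9)·9 = 8, so y* = 11.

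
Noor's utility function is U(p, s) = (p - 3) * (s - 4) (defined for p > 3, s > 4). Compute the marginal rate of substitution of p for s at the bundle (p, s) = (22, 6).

MRS = 2/19

MU_p = (s−4), MU_s = (p−3).
MRS = (s−4)/(p−3).
At (22, 6): MRS = 2/19.
The indifference curve has slope −2/19 at this bundle.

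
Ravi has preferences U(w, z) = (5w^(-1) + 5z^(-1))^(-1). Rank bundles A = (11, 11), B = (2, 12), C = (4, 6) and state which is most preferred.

Evaluate utility at each bundle:
U(A) = 1.100.
U(B) = 0.343.
U(C) = 0.480.
Highest utility is A, so A ≻ C ≻ B.

Bundle A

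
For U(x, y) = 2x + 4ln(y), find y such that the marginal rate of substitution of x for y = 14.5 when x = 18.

y = 29

MU_x = 2, MU_y = 4/y.
MRS = 2 ÷ (4/y).
MRS depends only on y: 0.5·y = 14.5 ⇒ y = 14.5/0.5 = 29.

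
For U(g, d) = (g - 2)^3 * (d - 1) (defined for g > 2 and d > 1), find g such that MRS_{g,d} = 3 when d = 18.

g = 19

MU_g = 3·(g−2)^2·(d−1), MU_d = (g−2)^3.
MRS = (3/1)·(d−1)/(g−2).
Substitute d = 18: MRS = 51/(g − 2). Setting this equal to 3 gives g − 2 = 51/3 = 17, so g = 19.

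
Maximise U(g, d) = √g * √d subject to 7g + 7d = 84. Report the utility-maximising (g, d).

MU_g = 0.5·g^(-0.5)·√d and MU_d = 0.5·√g·d^(-0.5).
MRS = MU_g/MU_d = d/g.
Tangency: set MRS = p_g/p_d = 7/7 = 1.
So d/g = 1, i.e. d = g.
Substitute into the budget 7·g + 7·d = 84: 14·g = 84, so g* = 6.
Then d* = 6.

g* = 6, d* = 6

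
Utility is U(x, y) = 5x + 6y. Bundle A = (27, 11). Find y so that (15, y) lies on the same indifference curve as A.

y = 21

U(27, 11) = 201.
Set U(15, y) = 201 and solve.
5·15 + 6y = 201 ⇒ 6y = 126 ⇒ y = 21.
Check: U(15, 21) = 201.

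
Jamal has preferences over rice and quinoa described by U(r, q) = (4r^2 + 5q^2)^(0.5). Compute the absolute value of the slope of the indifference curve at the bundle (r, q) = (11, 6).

For CES with ρ = 2, MRS = (4/5)·(q/r)^(-1).
At (11, 6): MRS = 22/15.
The indifference curve has slope −22/15 at this bundle.

MRS = 22/15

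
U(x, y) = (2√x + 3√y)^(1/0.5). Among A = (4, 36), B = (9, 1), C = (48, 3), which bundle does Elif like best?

Bundle A

Evaluate utility at each bundle:
U(A) = 484.000.
U(B) = 81.000.
U(C) = 363.000.
Highest utility is A, so A ≻ C ≻ B.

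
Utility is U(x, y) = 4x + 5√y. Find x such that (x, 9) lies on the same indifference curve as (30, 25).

x = 32.5

U(30, 25) = 145.
Set U(x, 9) = 145 and solve.
With y = 9: √9 = 3, so 4x = 145 − 5·3 = 130 and x = 32.5.
Check: U(32.5, 9) = 145.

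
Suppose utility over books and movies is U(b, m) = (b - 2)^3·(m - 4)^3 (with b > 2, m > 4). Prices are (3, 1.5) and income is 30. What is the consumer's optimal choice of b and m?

MU_b = 3·(b−2)^2·(m−4)^3, MU_m = 3·(b−2)^3·(m−4)^2.
MRS = (m−4)/(b−2).
Tangency: set MRS = p_b/p_m = 3/1.5 = 2.
So (m − 4)/(b − 2) = 2, i.e. (m − 4) = 2·(b − 2).
Rewrite the budget in excess-of-subsistence terms: 3·(b − 2) + 1.5·(m − 4) = 30 − 3·2 − 1.5·4 = 18.
Substituting, 6·(b − 2) = 18, so b − 2 = 3 and b* = 5.
Then m − 4 = 2·3 = 6, so m* = 10.

b* = 5, m* = 10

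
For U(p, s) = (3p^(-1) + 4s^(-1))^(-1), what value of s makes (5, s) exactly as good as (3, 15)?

s = 6

U depends on (p, s) only through S = 3p^(-1) + 4s^(-1), so equal utility means equal S. At (3, 15): S = 19/15.
With p = 5: 3·5^(-1) = 0.6, so 4s^(-1) = 19/15 − 0.6 = 2/3, i.e. s^(-1) = 1/6.
Hence s = 1/(1/6) = 6.
Check: U(5, 6) = 0.7895.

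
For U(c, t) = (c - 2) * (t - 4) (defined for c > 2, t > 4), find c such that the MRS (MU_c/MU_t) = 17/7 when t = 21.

MU_c = (t−4), MU_t = (c−2).
MRS = (t−4)/(c−2).
Substitute t = 21: MRS = 17/(c − 2). Setting this equal to 17/7 gives c − 2 = 17/(17/7) = 7, so c = 9.

c = 9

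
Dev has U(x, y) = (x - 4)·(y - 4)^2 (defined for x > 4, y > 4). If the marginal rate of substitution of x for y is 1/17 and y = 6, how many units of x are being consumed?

x = 21

MU_x = (y−4)^2, MU_y = 2·(x−4)·(y−4).
MRS = (1/2)·(y−4)/(x−4).
Substitute y = 6: MRS = 1/(x − 4). Setting this equal to 1/17 gives x − 4 = 1/(1/17) = 17, so x = 21.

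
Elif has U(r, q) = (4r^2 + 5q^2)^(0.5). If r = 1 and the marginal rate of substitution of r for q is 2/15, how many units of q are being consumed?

For CES with ρ = 2, MRS = (4/5)·(q/r)^(-1).
Setting (4/5)·(q/1)^(-1) = 2/15 gives (q/1)^(-1) = 1/6, so q/1 = 6 and q = 6.

q = 6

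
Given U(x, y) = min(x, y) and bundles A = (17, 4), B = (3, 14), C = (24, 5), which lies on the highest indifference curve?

Evaluate utility at each bundle:
U(A) = 4.
U(B) = 3.
U(C) = 5.
Highest utility is C, so C ≻ A ≻ B.

Bundle C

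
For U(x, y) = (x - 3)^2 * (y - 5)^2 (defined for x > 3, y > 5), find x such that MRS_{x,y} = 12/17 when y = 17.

x = 20

MU_x = 2·(x−3)·(y−5)^2, MU_y = 2·(x−3)^2·(y−5).
MRS = (y−5)/(x−3).
Substitute y = 17: MRS = 12/(x − 3). Setting this equal to 12/17 gives x − 3 = 12/(12/17) = 17, so x = 20.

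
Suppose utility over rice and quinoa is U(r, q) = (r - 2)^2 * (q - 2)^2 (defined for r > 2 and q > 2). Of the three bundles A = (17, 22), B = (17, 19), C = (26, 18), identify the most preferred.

Evaluate utility at each bundle:
U(A) = 90000.
U(B) = 65025.
U(C) = 147456.
Highest utility is C, so C ≻ A ≻ B.

Bundle C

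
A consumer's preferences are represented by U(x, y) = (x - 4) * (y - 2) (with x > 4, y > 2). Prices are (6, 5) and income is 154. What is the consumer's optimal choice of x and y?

x* = 14, y* = 14

MU_x = (y−2), MU_y = (x−4).
MRS = (y−2)/(x−4).
Tangency: set MRS = p_x/p_y = 6/5 = 1.2.
So (y − 2)/(x − 4) = 1.2, i.e. (y − 2) = 1.2·(x − 4).
Rewrite the budget in excess-of-subsistence terms: 6·(x − 4) + 5·(y − 2) = 154 − 6·4 − 5·2 = 120.
Substituting, 12·(x − 4) = 120, so x − 4 = 10 and x* = 14.
Then y − 2 = 1.2·10 = 12, so y* = 14.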